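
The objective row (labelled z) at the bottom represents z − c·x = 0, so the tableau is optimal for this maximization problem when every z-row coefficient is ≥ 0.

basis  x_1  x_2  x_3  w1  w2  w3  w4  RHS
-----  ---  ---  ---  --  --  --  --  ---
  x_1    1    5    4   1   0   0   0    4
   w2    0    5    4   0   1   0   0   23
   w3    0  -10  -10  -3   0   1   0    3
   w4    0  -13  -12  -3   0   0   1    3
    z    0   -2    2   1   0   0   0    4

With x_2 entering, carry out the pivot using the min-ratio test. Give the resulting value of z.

28/5

Ratio test on column x_2 — row 1: 4/5 = 4/5; row 2: 23/5 = 23/5; row 3: entry -10 ≤ 0; row 4: entry -13 ≤ 0. Minimum is 4/5 at row 1 (x_1 leaves); pivot element 5.
Pivot on row 1; the z-row RHS becomes 4 − (-2)·(4/5) = 28/5.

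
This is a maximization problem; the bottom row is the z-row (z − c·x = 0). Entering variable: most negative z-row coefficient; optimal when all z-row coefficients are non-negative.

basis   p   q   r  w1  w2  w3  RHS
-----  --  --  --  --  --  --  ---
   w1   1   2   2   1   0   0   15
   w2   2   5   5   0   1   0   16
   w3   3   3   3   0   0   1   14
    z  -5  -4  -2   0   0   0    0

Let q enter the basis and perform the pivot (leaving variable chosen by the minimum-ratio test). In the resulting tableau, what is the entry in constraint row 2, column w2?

1/5

Ratio test on column q — row 1: 15/2 = 15/2; row 2: 16/5 = 16/5; row 3: 14/3 = 14/3. Minimum is 16/5 at row 2 (w2 leaves); pivot element 5.
Divide row 2 by 5; eliminate column q from the other rows.
In the new row 2, the w2 entry is the old entry divided by the pivot: 1/5 = 1/5.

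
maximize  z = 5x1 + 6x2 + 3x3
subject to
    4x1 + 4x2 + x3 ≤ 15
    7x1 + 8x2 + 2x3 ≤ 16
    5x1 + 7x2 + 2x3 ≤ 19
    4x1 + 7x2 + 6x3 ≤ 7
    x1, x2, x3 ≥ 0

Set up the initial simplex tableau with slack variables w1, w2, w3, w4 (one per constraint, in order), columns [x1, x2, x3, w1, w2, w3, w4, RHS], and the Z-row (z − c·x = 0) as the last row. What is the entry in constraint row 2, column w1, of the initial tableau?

Slack w1 belongs to constraint 1; its column is the unit vector e_1, so the entry in row 2 is 0.

0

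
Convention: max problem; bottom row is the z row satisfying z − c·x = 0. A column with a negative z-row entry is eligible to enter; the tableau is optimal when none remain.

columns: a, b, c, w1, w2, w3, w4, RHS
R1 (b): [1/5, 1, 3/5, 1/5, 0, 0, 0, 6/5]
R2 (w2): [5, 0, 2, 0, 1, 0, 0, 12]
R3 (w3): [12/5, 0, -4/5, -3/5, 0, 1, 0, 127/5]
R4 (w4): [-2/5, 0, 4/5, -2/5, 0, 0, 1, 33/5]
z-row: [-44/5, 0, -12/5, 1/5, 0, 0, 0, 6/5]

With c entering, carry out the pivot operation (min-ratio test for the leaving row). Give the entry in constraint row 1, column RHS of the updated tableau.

2

Ratio test on column c — row 1: (6/5)/(3/5) = 2; row 2: 12/2 = 6; row 3: entry -4/5 ≤ 0; row 4: (33/5)/(4/5) = 33/4. Minimum is 2 at row 1 (b leaves); pivot element 3/5.
Divide row 1 by 3/5; eliminate column c from the other rows.
In the new row 1, the RHS entry is the old entry divided by the pivot: (6/5)/(3/5) = 2.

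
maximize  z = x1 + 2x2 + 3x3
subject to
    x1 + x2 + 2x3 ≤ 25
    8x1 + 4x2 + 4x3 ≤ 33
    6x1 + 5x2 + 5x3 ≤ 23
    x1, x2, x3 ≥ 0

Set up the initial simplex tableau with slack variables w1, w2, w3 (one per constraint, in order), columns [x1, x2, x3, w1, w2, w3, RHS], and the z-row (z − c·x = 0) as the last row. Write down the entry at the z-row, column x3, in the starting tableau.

-3

The z-row carries the negated objective coefficients: the x3 entry is -3.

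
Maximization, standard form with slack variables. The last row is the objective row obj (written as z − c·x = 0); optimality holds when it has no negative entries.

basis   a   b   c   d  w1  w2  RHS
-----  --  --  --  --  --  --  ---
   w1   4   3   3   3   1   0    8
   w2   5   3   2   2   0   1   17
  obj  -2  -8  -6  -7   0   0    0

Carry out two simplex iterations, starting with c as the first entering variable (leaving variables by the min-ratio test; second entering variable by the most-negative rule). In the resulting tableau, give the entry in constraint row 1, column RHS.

8/3

Ratio test on column c — row 1: 8/3 = 8/3; row 2: 17/2 = 17/2. Minimum is 8/3 at row 1 (w1 leaves); pivot element 3.
Divide row 1 by 3; eliminate column c from the other rows.
Second iteration: most negative obj-row entry is -2 in column b, so b enters.
Ratio test on column b — row 1: (8/3)/1 = 8/3; row 2: (35/3)/1 = 35/3. Minimum is 8/3 at row 1 (c leaves); pivot element 1.
Divide row 1 by 1; eliminate column b from the other rows.
After both pivots, the entry at constraint row 1, column RHS is 8/3.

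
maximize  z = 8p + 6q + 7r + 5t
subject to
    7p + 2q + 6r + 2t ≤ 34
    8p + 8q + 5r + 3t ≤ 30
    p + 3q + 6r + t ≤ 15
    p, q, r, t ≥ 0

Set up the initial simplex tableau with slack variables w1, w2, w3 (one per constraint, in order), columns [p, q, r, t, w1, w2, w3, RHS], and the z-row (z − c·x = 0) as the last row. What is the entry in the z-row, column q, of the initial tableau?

-6

The z-row carries the negated objective coefficients: the q entry is -6.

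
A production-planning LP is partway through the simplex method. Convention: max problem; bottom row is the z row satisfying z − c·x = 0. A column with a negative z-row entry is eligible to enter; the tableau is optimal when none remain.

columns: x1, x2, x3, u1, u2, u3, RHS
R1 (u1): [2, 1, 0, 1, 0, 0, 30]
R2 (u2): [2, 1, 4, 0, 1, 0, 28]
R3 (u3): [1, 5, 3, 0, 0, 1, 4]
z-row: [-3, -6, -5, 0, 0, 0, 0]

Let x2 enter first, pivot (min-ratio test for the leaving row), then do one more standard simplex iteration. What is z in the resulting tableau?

12

Ratio test on column x2 — row 1: 30/1 = 30; row 2: 28/1 = 28; row 3: 4/5 = 4/5. Minimum is 4/5 at row 3 (u3 leaves); pivot element 5.
Pivot on row 3; the z-row RHS becomes 0 − (-6)·(4/5) = 24/5.
Next entering variable (most negative z-row entry -9/5): x1.
Ratio test on column x1 — row 1: (146/5)/(9/5) = 146/9; row 2: (136/5)/(9/5) = 136/9; row 3: (4/5)/(1/5) = 4. Minimum is 4 at row 3 (x2 leaves); pivot element 1/5.
After the second pivot the z-row RHS is 24/5 − (-9/5)·4 = 12.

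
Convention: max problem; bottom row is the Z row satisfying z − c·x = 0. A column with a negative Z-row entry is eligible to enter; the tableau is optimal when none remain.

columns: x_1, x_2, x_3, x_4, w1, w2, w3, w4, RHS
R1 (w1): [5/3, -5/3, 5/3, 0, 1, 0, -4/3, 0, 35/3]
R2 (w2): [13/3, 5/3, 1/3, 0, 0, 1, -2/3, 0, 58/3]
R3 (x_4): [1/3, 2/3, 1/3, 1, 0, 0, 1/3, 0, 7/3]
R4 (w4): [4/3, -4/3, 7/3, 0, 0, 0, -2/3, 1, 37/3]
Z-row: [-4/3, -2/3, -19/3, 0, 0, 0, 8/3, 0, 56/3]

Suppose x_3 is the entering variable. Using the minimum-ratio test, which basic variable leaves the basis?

w4

Column x_3 entries and ratios — w1: (35/3)/(5/3) = 7; w2: (58/3)/(1/3) = 58; x_4: (7/3)/(1/3) = 7; w4: (37/3)/(7/3) = 37/7.
Smallest ratio is 37/7 in the row of w4, so w4 leaves.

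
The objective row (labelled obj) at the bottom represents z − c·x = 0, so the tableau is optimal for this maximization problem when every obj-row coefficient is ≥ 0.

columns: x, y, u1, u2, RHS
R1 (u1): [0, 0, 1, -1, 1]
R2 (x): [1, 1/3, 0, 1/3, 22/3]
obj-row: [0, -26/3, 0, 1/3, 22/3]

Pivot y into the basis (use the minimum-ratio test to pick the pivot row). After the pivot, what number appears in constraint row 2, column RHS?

22

Ratio test on column y — row 1: entry 0 ≤ 0; row 2: (22/3)/(1/3) = 22. Minimum is 22 at row 2 (x leaves); pivot element 1/3.
Divide row 2 by 1/3; eliminate column y from the other rows.
In the new row 2, the RHS entry is the old entry divided by the pivot: (22/3)/(1/3) = 22.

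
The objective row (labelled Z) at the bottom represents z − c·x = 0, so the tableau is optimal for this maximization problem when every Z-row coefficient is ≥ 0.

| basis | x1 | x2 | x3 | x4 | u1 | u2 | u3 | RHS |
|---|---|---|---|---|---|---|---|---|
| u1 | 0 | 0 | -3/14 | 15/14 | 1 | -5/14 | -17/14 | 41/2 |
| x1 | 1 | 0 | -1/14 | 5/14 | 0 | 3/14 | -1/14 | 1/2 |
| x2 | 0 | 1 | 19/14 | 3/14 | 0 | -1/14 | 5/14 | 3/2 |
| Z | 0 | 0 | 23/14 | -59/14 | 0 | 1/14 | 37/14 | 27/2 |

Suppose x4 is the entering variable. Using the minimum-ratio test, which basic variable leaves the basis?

x1

Column x4 entries and ratios — u1: (41/2)/(15/14) = 287/15; x1: (1/2)/(5/14) = 7/5; x2: (3/2)/(3/14) = 7.
Smallest ratio is 7/5 in the row of x1, so x1 leaves.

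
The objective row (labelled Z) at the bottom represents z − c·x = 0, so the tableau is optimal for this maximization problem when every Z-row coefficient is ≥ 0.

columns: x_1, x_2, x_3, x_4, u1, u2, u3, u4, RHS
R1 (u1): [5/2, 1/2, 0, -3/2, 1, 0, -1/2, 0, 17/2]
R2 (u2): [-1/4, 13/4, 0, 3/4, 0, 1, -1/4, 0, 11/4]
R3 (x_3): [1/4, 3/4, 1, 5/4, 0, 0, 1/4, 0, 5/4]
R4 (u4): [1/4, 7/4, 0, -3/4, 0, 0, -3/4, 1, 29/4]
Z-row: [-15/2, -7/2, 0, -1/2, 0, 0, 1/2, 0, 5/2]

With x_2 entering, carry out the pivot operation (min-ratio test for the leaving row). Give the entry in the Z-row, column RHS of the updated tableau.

Ratio test on column x_2 — row 1: (17/2)/(1/2) = 17; row 2: (11/4)/(13/4) = 11/13; row 3: (5/4)/(3/4) = 5/3; row 4: (29/4)/(7/4) = 29/7. Minimum is 11/13 at row 2 (u2 leaves); pivot element 13/4.
Divide row 2 by 13/4; eliminate column x_2 from the other rows.
Z-row update in column RHS: 5/2 − (-7/2)·(11/13) = 71/13.

71/13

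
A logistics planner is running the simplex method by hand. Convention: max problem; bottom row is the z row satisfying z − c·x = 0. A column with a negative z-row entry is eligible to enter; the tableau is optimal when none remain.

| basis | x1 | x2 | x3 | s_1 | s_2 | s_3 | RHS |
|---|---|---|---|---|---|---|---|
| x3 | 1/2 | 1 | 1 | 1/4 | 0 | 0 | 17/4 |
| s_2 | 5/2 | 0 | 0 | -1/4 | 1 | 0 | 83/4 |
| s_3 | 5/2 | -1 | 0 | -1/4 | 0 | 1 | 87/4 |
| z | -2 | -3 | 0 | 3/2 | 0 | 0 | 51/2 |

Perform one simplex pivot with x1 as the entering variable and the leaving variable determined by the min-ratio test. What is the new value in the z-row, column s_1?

Ratio test on column x1 — row 1: (17/4)/(1/2) = 17/2; row 2: (83/4)/(5/2) = 83/10; row 3: (87/4)/(5/2) = 87/10. Minimum is 83/10 at row 2 (s_2 leaves); pivot element 5/2.
Divide row 2 by 5/2; eliminate column x1 from the other rows.
z-row update in column s_1: 3/2 − (-2)·(-1/10) = 13/10.

13/10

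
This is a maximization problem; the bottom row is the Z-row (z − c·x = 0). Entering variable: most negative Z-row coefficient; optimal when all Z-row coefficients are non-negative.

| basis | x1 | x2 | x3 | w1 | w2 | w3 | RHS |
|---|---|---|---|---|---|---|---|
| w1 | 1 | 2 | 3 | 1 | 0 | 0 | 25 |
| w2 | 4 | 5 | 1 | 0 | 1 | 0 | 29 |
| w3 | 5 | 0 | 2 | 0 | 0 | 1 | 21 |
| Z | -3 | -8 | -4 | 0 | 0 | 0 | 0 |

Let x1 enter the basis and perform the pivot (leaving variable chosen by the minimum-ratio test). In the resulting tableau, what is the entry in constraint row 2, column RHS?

Ratio test on column x1 — row 1: 25/1 = 25; row 2: 29/4 = 29/4; row 3: 21/5 = 21/5. Minimum is 21/5 at row 3 (w3 leaves); pivot element 5.
Divide row 3 by 5; eliminate column x1 from the other rows.
Row 2 update in column RHS: 29 − 4·(21/5) = 61/5.

61/5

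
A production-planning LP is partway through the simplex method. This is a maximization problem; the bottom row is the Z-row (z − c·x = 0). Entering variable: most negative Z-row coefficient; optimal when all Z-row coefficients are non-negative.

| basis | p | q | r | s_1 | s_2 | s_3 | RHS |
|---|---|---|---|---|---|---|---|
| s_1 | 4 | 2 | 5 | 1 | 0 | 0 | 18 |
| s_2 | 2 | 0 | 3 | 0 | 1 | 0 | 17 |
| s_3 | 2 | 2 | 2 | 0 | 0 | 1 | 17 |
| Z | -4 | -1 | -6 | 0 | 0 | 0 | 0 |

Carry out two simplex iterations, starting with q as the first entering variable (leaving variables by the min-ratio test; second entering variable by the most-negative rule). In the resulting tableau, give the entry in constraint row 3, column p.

1/3

Ratio test on column q — row 1: 18/2 = 9; row 2: entry 0 ≤ 0; row 3: 17/2 = 17/2. Minimum is 17/2 at row 3 (s_3 leaves); pivot element 2.
Divide row 3 by 2; eliminate column q from the other rows.
Second iteration: most negative Z-row entry is -5 in column r, so r enters.
Ratio test on column r — row 1: 1/3 = 1/3; row 2: 17/3 = 17/3; row 3: (17/2)/1 = 17/2. Minimum is 1/3 at row 1 (s_1 leaves); pivot element 3.
Divide row 1 by 3; eliminate column r from the other rows.
After both pivots, the entry at constraint row 3, column p is 1/3.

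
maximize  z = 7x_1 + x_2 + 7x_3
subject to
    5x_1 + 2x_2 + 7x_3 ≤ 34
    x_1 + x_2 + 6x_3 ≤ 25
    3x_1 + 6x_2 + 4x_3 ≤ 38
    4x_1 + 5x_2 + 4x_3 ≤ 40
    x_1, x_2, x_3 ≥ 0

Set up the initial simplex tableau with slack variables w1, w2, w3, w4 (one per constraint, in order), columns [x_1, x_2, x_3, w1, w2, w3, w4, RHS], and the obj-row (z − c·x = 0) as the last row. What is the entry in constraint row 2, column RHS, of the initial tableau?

The RHS of constraint 2 is b_2 = 25.

25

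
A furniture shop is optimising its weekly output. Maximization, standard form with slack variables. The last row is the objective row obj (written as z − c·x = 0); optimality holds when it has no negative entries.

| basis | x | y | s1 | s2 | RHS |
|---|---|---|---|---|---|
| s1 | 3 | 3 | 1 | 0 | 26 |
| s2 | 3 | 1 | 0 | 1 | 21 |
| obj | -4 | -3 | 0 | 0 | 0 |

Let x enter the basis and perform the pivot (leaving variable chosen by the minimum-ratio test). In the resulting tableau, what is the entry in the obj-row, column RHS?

Ratio test on column x — row 1: 26/3 = 26/3; row 2: 21/3 = 7. Minimum is 7 at row 2 (s2 leaves); pivot element 3.
Divide row 2 by 3; eliminate column x from the other rows.
obj-row update in column RHS: 0 − (-4)·7 = 28.

28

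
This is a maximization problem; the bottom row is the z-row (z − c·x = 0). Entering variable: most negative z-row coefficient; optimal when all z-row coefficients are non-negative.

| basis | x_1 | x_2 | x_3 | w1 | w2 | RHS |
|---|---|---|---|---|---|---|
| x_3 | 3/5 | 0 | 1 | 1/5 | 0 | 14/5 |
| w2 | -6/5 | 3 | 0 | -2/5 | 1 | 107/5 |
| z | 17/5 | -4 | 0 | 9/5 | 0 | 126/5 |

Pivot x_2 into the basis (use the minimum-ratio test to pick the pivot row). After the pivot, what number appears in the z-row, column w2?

Ratio test on column x_2 — row 1: entry 0 ≤ 0; row 2: (107/5)/3 = 107/15. Minimum is 107/15 at row 2 (w2 leaves); pivot element 3.
Divide row 2 by 3; eliminate column x_2 from the other rows.
z-row update in column w2: 0 − (-4)·(1/3) = 4/3.

4/3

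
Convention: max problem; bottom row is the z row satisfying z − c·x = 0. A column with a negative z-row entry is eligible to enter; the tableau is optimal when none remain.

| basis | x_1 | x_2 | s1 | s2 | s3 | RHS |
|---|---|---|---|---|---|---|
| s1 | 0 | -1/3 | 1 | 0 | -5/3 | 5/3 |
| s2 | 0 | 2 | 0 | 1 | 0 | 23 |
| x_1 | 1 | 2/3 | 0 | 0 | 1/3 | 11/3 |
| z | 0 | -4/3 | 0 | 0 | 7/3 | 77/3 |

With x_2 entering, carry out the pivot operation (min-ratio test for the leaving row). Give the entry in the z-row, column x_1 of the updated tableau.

2

Ratio test on column x_2 — row 1: entry -1/3 ≤ 0; row 2: 23/2 = 23/2; row 3: (11/3)/(2/3) = 11/2. Minimum is 11/2 at row 3 (x_1 leaves); pivot element 2/3.
Divide row 3 by 2/3; eliminate column x_2 from the other rows.
z-row update in column x_1: 0 − (-4/3)·(3/2) = 2.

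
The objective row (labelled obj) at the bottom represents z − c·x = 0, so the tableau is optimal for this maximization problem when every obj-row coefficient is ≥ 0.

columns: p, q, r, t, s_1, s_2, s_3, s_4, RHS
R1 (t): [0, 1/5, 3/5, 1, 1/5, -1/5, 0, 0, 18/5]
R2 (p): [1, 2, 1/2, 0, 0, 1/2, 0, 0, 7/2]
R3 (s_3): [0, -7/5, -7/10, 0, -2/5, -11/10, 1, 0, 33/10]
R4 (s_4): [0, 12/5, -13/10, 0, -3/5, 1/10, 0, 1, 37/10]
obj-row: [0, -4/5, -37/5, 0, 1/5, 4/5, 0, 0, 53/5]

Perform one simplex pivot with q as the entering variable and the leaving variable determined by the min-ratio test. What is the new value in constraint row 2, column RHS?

5/12

Ratio test on column q — row 1: (18/5)/(1/5) = 18; row 2: (7/2)/2 = 7/4; row 3: entry -7/5 ≤ 0; row 4: (37/10)/(12/5) = 37/24. Minimum is 37/24 at row 4 (s_4 leaves); pivot element 12/5.
Divide row 4 by 12/5; eliminate column q from the other rows.
Row 2 update in column RHS: 7/2 − 2·(37/24) = 5/12.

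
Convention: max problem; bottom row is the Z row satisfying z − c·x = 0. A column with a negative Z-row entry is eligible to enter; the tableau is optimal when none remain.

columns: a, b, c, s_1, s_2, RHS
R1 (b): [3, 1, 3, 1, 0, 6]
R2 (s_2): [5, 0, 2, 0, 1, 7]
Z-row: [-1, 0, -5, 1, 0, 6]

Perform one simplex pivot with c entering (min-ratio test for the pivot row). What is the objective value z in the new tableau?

Ratio test on column c — row 1: 6/3 = 2; row 2: 7/2 = 7/2. Minimum is 2 at row 1 (b leaves); pivot element 3.
Pivot on row 1; the Z-row RHS becomes 6 − (-5)·2 = 16.

16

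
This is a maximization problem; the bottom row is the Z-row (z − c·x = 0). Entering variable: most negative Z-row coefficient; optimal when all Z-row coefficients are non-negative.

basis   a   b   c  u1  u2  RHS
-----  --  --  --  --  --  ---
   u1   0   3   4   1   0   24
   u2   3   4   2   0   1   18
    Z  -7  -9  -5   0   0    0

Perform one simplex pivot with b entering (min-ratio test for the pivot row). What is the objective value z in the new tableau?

Ratio test on column b — row 1: 24/3 = 8; row 2: 18/4 = 9/2. Minimum is 9/2 at row 2 (u2 leaves); pivot element 4.
Pivot on row 2; the Z-row RHS becomes 0 − (-9)·(9/2) = 81/2.

81/2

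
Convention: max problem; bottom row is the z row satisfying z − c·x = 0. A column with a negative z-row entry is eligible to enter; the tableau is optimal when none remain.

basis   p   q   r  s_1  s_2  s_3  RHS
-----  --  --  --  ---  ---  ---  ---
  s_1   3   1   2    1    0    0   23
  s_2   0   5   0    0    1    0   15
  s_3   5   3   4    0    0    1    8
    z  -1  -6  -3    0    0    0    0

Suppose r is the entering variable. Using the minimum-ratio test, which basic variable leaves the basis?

s_3

Column r entries and ratios — s_1: 23/2 = 23/2; s_2: 0 ≤ 0, skip; s_3: 8/4 = 2.
Smallest ratio is 2 in the row of s_3, so s_3 leaves.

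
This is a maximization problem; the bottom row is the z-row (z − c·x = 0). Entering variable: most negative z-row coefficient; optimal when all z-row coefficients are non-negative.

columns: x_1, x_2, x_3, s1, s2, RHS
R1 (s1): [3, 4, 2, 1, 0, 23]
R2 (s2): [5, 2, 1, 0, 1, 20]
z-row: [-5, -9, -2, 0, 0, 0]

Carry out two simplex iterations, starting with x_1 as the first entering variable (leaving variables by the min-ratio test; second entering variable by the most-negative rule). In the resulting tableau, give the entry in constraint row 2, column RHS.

Ratio test on column x_1 — row 1: 23/3 = 23/3; row 2: 20/5 = 4. Minimum is 4 at row 2 (s2 leaves); pivot element 5.
Divide row 2 by 5; eliminate column x_1 from the other rows.
Second iteration: most negative z-row entry is -7 in column x_2, so x_2 enters.
Ratio test on column x_2 — row 1: 11/(14/5) = 55/14; row 2: 4/(2/5) = 10. Minimum is 55/14 at row 1 (s1 leaves); pivot element 14/5.
Divide row 1 by 14/5; eliminate column x_2 from the other rows.
After both pivots, the entry at constraint row 2, column RHS is 17/7.

17/7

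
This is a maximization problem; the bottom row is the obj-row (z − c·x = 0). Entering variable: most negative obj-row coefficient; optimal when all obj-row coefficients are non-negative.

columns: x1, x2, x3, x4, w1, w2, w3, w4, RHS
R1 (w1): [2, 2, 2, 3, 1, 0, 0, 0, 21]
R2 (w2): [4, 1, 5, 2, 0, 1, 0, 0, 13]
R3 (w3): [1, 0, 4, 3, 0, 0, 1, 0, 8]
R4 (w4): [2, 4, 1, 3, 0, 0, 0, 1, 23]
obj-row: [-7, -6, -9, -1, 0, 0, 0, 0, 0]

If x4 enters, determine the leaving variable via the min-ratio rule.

Column x4 entries and ratios — w1: 21/3 = 7; w2: 13/2 = 13/2; w3: 8/3 = 8/3; w4: 23/3 = 23/3.
Smallest ratio is 8/3 in the row of w3, so w3 leaves.

w3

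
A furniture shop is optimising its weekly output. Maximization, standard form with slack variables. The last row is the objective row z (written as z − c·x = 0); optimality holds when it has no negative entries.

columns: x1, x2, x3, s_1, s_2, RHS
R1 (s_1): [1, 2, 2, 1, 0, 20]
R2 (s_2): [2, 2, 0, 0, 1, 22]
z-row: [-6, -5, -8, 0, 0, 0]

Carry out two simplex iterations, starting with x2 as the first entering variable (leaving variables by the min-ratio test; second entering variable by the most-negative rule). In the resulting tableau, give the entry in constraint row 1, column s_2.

Ratio test on column x2 — row 1: 20/2 = 10; row 2: 22/2 = 11. Minimum is 10 at row 1 (s_1 leaves); pivot element 2.
Divide row 1 by 2; eliminate column x2 from the other rows.
Second iteration: most negative z-row entry is -7/2 in column x1, so x1 enters.
Ratio test on column x1 — row 1: 10/(1/2) = 20; row 2: 2/1 = 2. Minimum is 2 at row 2 (s_2 leaves); pivot element 1.
Divide row 2 by 1; eliminate column x1 from the other rows.
After both pivots, the entry at constraint row 1, column s_2 is -1/2.

-1/2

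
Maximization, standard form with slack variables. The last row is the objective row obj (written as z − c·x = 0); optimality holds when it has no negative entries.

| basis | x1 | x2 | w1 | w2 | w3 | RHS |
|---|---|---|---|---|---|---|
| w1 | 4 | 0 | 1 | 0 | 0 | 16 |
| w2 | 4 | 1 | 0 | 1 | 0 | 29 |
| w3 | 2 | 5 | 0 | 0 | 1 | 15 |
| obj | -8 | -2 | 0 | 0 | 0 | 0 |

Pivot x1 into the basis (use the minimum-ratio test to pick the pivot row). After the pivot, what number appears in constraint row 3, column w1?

-1/2

Ratio test on column x1 — row 1: 16/4 = 4; row 2: 29/4 = 29/4; row 3: 15/2 = 15/2. Minimum is 4 at row 1 (w1 leaves); pivot element 4.
Divide row 1 by 4; eliminate column x1 from the other rows.
Row 3 update in column w1: 0 − 2·(1/4) = -1/2.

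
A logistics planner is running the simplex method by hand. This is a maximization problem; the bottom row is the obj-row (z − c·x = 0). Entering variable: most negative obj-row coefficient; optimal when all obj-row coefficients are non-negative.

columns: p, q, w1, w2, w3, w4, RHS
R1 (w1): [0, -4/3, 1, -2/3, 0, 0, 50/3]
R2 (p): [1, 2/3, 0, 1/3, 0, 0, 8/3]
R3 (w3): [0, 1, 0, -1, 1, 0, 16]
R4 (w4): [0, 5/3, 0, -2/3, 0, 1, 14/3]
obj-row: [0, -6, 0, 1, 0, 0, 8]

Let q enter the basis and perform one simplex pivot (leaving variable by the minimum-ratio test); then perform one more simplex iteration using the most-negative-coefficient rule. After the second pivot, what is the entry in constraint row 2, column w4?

-2/3

Ratio test on column q — row 1: entry -4/3 ≤ 0; row 2: (8/3)/(2/3) = 4; row 3: 16/1 = 16; row 4: (14/3)/(5/3) = 14/5. Minimum is 14/5 at row 4 (w4 leaves); pivot element 5/3.
Divide row 4 by 5/3; eliminate column q from the other rows.
Second iteration: most negative obj-row entry is -7/5 in column w2, so w2 enters.
Ratio test on column w2 — row 1: entry -6/5 ≤ 0; row 2: (4/5)/(3/5) = 4/3; row 3: entry -3/5 ≤ 0; row 4: entry -2/5 ≤ 0. Minimum is 4/3 at row 2 (p leaves); pivot element 3/5.
Divide row 2 by 3/5; eliminate column w2 from the other rows.
After both pivots, the entry at constraint row 2, column w4 is -2/3.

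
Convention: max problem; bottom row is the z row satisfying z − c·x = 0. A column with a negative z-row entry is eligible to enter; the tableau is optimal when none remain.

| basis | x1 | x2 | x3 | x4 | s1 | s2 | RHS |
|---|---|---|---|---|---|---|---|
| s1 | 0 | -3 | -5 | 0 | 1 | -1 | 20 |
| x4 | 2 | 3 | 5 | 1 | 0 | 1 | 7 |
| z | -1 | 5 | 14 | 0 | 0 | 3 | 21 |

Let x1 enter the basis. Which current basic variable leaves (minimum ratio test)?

x4

Column x1 entries and ratios — s1: 0 ≤ 0, skip; x4: 7/2 = 7/2.
Smallest ratio is 7/2 in the row of x4, so x4 leaves.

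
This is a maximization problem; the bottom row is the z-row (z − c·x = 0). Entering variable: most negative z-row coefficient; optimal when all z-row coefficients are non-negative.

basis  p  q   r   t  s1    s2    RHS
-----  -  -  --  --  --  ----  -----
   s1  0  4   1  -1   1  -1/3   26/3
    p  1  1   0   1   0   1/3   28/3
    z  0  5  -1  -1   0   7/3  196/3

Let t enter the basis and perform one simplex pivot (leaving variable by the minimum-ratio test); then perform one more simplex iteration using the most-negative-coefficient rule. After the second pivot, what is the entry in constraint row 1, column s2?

0

Ratio test on column t — row 1: entry -1 ≤ 0; row 2: (28/3)/1 = 28/3. Minimum is 28/3 at row 2 (p leaves); pivot element 1.
Divide row 2 by 1; eliminate column t from the other rows.
Second iteration: most negative z-row entry is -1 in column r, so r enters.
Ratio test on column r — row 1: 18/1 = 18; row 2: entry 0 ≤ 0. Minimum is 18 at row 1 (s1 leaves); pivot element 1.
Divide row 1 by 1; eliminate column r from the other rows.
After both pivots, the entry at constraint row 1, column s2 is 0.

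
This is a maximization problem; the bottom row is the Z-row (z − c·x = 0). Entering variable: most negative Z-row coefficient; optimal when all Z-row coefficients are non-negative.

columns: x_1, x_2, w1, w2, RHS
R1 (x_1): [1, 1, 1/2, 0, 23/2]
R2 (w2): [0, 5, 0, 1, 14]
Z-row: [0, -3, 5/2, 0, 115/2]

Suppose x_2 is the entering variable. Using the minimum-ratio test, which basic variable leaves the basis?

Column x_2 entries and ratios — x_1: (23/2)/1 = 23/2; w2: 14/5 = 14/5.
Smallest ratio is 14/5 in the row of w2, so w2 leaves.

w2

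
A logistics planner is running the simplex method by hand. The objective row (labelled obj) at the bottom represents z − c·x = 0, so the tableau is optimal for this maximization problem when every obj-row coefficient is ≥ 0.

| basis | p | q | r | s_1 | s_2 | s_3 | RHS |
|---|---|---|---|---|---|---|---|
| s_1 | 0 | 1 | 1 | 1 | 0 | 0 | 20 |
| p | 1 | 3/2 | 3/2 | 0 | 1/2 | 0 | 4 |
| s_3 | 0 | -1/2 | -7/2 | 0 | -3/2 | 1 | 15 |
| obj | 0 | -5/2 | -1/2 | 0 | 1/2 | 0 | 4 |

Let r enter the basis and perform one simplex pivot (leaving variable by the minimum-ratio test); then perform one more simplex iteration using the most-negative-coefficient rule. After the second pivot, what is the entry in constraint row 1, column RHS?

Ratio test on column r — row 1: 20/1 = 20; row 2: 4/(3/2) = 8/3; row 3: entry -7/2 ≤ 0. Minimum is 8/3 at row 2 (p leaves); pivot element 3/2.
Divide row 2 by 3/2; eliminate column r from the other rows.
Second iteration: most negative obj-row entry is -2 in column q, so q enters.
Ratio test on column q — row 1: entry 0 ≤ 0; row 2: (8/3)/1 = 8/3; row 3: (73/3)/3 = 73/9. Minimum is 8/3 at row 2 (r leaves); pivot element 1.
Divide row 2 by 1; eliminate column q from the other rows.
After both pivots, the entry at constraint row 1, column RHS is 52/3.

52/3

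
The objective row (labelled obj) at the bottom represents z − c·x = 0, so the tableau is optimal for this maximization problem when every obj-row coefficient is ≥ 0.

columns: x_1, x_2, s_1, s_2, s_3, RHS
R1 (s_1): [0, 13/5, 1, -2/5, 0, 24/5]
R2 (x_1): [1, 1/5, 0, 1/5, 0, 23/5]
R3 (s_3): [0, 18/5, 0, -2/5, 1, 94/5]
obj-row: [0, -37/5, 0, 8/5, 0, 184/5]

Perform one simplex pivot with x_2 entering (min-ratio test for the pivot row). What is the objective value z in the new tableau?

Ratio test on column x_2 — row 1: (24/5)/(13/5) = 24/13; row 2: (23/5)/(1/5) = 23; row 3: (94/5)/(18/5) = 47/9. Minimum is 24/13 at row 1 (s_1 leaves); pivot element 13/5.
Pivot on row 1; the obj-row RHS becomes 184/5 − (-37/5)·(24/13) = 656/13.

656/13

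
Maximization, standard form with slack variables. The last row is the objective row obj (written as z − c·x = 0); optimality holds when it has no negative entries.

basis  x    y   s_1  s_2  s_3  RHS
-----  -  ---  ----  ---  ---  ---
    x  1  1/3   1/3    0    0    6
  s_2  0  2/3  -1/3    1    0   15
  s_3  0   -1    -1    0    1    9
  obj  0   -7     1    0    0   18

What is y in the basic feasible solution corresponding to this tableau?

y is not in the basis, so in the current basic feasible solution y = 0.

0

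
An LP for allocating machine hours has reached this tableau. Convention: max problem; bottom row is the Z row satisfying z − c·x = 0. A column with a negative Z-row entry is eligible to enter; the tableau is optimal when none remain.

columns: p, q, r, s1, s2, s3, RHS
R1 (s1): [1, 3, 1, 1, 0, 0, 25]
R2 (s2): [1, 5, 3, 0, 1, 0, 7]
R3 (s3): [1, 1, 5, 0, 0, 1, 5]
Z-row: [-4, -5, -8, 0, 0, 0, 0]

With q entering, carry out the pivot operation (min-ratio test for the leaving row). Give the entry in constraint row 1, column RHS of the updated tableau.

Ratio test on column q — row 1: 25/3 = 25/3; row 2: 7/5 = 7/5; row 3: 5/1 = 5. Minimum is 7/5 at row 2 (s2 leaves); pivot element 5.
Divide row 2 by 5; eliminate column q from the other rows.
Row 1 update in column RHS: 25 − 3·(7/5) = 104/5.

104/5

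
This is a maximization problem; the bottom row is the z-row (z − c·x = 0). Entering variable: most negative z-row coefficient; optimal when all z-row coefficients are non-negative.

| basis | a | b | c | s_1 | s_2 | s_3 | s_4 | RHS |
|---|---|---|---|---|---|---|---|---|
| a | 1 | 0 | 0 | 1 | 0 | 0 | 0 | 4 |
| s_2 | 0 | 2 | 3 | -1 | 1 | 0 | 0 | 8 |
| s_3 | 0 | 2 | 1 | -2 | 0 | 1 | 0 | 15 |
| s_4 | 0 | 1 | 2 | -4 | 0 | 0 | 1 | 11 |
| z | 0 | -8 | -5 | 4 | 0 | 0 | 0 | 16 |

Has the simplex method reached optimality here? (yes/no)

The z-row has a negative entry -8 in column b, so it is not optimal.

no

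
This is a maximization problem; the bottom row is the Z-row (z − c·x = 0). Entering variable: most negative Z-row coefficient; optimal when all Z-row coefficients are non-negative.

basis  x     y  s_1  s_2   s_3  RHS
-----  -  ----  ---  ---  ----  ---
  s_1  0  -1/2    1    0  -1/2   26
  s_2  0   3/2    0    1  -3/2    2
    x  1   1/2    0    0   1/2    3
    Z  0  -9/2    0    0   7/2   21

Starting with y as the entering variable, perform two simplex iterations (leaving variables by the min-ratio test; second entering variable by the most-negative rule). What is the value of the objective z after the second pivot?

Ratio test on column y — row 1: entry -1/2 ≤ 0; row 2: 2/(3/2) = 4/3; row 3: 3/(1/2) = 6. Minimum is 4/3 at row 2 (s_2 leaves); pivot element 3/2.
Pivot on row 2; the Z-row RHS becomes 21 − (-9/2)·(4/3) = 27.
Next entering variable (most negative Z-row entry -1): s_3.
Ratio test on column s_3 — row 1: entry -1 ≤ 0; row 2: entry -1 ≤ 0; row 3: (7/3)/1 = 7/3. Minimum is 7/3 at row 3 (x leaves); pivot element 1.
After the second pivot the Z-row RHS is 27 − (-1)·(7/3) = 88/3.

88/3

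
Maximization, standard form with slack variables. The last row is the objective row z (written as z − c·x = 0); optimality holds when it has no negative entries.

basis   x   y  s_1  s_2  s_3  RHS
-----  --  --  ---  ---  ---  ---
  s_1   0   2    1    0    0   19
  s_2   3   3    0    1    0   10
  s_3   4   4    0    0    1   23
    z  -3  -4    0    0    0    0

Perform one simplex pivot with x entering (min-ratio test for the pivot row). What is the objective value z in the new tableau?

10

Ratio test on column x — row 1: entry 0 ≤ 0; row 2: 10/3 = 10/3; row 3: 23/4 = 23/4. Minimum is 10/3 at row 2 (s_2 leaves); pivot element 3.
Pivot on row 2; the z-row RHS becomes 0 − (-3)·(10/3) = 10.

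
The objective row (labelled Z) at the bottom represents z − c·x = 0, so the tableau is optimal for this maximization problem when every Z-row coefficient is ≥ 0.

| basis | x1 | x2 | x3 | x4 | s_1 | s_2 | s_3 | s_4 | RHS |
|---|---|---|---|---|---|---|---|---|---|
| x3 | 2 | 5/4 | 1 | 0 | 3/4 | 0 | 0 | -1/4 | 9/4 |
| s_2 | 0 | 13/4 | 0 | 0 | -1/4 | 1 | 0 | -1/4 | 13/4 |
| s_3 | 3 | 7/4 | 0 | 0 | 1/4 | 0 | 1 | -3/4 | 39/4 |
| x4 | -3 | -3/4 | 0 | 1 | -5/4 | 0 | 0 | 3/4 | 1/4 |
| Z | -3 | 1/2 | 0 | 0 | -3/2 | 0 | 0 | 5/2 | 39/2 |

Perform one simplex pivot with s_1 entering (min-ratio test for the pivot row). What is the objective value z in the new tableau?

Ratio test on column s_1 — row 1: (9/4)/(3/4) = 3; row 2: entry -1/4 ≤ 0; row 3: (39/4)/(1/4) = 39; row 4: entry -5/4 ≤ 0. Minimum is 3 at row 1 (x3 leaves); pivot element 3/4.
Pivot on row 1; the Z-row RHS becomes 39/2 − (-3/2)·3 = 24.

24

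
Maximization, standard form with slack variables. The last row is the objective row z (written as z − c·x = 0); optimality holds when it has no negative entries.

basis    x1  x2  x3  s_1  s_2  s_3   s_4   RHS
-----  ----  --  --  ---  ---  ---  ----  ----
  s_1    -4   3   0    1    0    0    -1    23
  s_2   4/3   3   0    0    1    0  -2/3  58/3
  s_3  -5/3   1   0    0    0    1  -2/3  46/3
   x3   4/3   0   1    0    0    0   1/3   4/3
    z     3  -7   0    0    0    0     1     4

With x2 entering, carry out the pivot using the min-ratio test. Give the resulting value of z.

442/9

Ratio test on column x2 — row 1: 23/3 = 23/3; row 2: (58/3)/3 = 58/9; row 3: (46/3)/1 = 46/3; row 4: entry 0 ≤ 0. Minimum is 58/9 at row 2 (s_2 leaves); pivot element 3.
Pivot on row 2; the z-row RHS becomes 4 − (-7)·(58/9) = 442/9.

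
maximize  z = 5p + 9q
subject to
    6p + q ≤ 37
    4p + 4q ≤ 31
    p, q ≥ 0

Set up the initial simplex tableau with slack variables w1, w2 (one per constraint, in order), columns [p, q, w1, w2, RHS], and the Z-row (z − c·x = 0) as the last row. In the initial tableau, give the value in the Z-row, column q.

-9

The Z-row carries the negated objective coefficients: the q entry is -9.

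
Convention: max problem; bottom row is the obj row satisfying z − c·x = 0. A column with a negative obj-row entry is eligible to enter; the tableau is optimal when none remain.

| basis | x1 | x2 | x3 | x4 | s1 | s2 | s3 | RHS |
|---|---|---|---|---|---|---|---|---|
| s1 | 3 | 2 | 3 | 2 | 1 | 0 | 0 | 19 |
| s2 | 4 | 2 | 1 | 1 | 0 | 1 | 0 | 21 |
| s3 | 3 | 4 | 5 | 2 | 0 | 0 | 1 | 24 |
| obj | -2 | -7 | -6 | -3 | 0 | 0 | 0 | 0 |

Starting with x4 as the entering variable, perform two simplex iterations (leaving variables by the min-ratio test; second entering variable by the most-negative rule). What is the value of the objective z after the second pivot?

Ratio test on column x4 — row 1: 19/2 = 19/2; row 2: 21/1 = 21; row 3: 24/2 = 12. Minimum is 19/2 at row 1 (s1 leaves); pivot element 2.
Pivot on row 1; the obj-row RHS becomes 0 − (-3)·(19/2) = 57/2.
Next entering variable (most negative obj-row entry -4): x2.
Ratio test on column x2 — row 1: (19/2)/1 = 19/2; row 2: (23/2)/1 = 23/2; row 3: 5/2 = 5/2. Minimum is 5/2 at row 3 (s3 leaves); pivot element 2.
After the second pivot the obj-row RHS is 57/2 − (-4)·(5/2) = 77/2.

77/2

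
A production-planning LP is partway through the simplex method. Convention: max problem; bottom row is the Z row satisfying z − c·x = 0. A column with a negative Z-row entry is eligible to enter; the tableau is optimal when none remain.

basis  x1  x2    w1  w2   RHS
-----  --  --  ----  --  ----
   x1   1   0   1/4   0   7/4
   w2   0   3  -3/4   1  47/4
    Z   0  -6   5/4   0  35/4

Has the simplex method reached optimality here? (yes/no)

The Z-row has a negative entry -6 in column x2, so it is not optimal.

no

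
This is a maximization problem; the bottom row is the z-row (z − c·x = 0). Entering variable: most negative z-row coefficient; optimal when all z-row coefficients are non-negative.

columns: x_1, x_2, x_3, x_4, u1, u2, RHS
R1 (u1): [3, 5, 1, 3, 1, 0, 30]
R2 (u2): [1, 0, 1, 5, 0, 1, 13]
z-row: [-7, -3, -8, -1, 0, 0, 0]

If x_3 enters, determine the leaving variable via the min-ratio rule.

u2

Column x_3 entries and ratios — u1: 30/1 = 30; u2: 13/1 = 13.
Smallest ratio is 13 in the row of u2, so u2 leaves.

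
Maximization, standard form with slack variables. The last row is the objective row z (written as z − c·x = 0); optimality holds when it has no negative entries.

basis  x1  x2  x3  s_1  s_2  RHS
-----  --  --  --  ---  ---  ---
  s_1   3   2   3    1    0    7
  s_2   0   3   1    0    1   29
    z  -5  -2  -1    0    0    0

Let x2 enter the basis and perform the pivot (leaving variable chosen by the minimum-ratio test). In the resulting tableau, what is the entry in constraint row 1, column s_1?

1/2

Ratio test on column x2 — row 1: 7/2 = 7/2; row 2: 29/3 = 29/3. Minimum is 7/2 at row 1 (s_1 leaves); pivot element 2.
Divide row 1 by 2; eliminate column x2 from the other rows.
In the new row 1, the s_1 entry is the old entry divided by the pivot: 1/2 = 1/2.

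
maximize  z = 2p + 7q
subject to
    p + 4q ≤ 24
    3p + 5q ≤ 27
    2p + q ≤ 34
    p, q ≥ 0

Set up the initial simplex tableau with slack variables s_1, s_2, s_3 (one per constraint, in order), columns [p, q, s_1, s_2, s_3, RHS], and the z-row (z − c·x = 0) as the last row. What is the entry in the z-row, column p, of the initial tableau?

-2

The z-row carries the negated objective coefficients: the p entry is -2.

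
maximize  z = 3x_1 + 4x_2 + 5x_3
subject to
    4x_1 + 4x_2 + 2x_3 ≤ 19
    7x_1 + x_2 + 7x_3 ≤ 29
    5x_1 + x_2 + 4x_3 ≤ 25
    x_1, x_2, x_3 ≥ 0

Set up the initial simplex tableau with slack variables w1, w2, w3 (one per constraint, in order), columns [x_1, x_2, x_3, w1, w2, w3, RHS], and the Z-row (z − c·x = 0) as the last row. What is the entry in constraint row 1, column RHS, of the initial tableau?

The RHS of constraint 1 is b_1 = 19.

19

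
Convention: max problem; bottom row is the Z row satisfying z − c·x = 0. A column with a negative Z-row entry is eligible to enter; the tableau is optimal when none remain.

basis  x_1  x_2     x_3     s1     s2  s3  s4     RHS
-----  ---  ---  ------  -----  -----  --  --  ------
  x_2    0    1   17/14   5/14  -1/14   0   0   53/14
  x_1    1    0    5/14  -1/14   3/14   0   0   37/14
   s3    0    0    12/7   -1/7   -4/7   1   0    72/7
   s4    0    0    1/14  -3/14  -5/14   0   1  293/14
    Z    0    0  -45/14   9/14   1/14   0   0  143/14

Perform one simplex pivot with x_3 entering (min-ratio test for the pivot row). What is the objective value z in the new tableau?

Ratio test on column x_3 — row 1: (53/14)/(17/14) = 53/17; row 2: (37/14)/(5/14) = 37/5; row 3: (72/7)/(12/7) = 6; row 4: (293/14)/(1/14) = 293. Minimum is 53/17 at row 1 (x_2 leaves); pivot element 17/14.
Pivot on row 1; the Z-row RHS becomes 143/14 − (-45/14)·(53/17) = 344/17.

344/17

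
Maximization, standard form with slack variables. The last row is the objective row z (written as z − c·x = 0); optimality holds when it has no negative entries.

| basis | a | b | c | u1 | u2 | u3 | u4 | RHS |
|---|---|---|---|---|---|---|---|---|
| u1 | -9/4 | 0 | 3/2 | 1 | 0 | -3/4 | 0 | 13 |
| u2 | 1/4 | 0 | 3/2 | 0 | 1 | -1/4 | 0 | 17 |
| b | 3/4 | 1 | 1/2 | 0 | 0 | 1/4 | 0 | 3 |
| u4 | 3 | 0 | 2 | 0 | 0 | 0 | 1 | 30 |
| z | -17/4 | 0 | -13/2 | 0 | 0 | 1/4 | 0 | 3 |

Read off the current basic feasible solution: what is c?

0

c is not in the basis, so in the current basic feasible solution c = 0.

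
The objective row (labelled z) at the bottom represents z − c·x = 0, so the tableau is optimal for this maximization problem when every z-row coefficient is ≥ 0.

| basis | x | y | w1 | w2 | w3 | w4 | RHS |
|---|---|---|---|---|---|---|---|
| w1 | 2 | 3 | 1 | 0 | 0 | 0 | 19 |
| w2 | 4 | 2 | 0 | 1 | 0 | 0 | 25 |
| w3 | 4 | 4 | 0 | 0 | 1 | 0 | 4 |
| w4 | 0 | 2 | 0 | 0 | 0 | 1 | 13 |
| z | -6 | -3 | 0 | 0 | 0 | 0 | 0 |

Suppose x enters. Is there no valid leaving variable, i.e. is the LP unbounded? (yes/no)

no

Column x has positive entries in row(s) 1, 2, 3, so the ratio test bounds it — not unbounded.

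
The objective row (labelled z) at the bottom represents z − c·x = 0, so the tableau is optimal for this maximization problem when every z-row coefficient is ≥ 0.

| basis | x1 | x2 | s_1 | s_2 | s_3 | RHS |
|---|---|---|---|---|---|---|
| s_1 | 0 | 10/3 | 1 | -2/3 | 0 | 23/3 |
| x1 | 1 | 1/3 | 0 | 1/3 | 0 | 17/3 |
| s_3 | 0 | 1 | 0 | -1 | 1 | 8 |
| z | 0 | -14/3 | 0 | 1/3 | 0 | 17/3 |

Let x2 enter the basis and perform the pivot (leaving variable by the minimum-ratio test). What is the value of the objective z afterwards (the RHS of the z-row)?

82/5

Ratio test on column x2 — row 1: (23/3)/(10/3) = 23/10; row 2: (17/3)/(1/3) = 17; row 3: 8/1 = 8. Minimum is 23/10 at row 1 (s_1 leaves); pivot element 10/3.
Pivot on row 1; the z-row RHS becomes 17/3 − (-14/3)·(23/10) = 82/5.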